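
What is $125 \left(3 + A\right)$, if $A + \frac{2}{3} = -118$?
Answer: $- \frac{43375}{3} \approx -14458.0$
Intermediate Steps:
$A = - \frac{356}{3}$ ($A = - \frac{2}{3} - 118 = - \frac{356}{3} \approx -118.67$)
$125 \left(3 + A\right) = 125 \left(3 - \frac{356}{3}\right) = 125 \left(- \frac{347}{3}\right) = - \frac{43375}{3}$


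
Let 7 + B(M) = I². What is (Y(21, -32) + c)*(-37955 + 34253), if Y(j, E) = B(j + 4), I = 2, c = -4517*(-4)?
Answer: -66876630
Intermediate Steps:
c = 18068
B(M) = -3 (B(M) = -7 + 2² = -7 + 4 = -3)
Y(j, E) = -3
(Y(21, -32) + c)*(-37955 + 34253) = (-3 + 18068)*(-37955 + 34253) = 18065*(-3702) = -66876630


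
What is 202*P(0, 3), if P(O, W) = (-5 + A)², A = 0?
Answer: 5050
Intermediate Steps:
P(O, W) = 25 (P(O, W) = (-5 + 0)² = (-5)² = 25)
202*P(0, 3) = 202*25 = 5050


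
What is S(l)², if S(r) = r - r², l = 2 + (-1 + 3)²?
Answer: 900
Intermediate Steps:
l = 6 (l = 2 + 2² = 2 + 4 = 6)
S(l)² = (6*(1 - 1*6))² = (6*(1 - 6))² = (6*(-5))² = (-30)² = 900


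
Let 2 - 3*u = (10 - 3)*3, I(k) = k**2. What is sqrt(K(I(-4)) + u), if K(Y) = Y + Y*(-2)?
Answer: I*sqrt(201)/3 ≈ 4.7258*I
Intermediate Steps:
u = -19/3 (u = 2/3 - (10 - 3)*3/3 = 2/3 - 7*3/3 = 2/3 - 1/3*21 = 2/3 - 7 = -19/3 ≈ -6.3333)
K(Y) = -Y (K(Y) = Y - 2*Y = -Y)
sqrt(K(I(-4)) + u) = sqrt(-1*(-4)**2 - 19/3) = sqrt(-1*16 - 19/3) = sqrt(-16 - 19/3) = sqrt(-67/3) = I*sqrt(201)/3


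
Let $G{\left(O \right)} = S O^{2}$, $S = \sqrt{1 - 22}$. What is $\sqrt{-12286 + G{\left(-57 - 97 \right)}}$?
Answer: $\sqrt{-12286 + 23716 i \sqrt{21}} \approx 220.33 + 246.64 i$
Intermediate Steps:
$S = i \sqrt{21}$ ($S = \sqrt{-21} = i \sqrt{21} \approx 4.5826 i$)
$G{\left(O \right)} = i \sqrt{21} O^{2}$
$\sqrt{-12286 + G{\left(-57 - 97 \right)}} = \sqrt{-12286 + i \sqrt{21} \left(-57 - 97\right)^{2}} = \sqrt{-12286 + i \sqrt{21} \left(-154\right)^{2}} = \sqrt{-12286 + i \sqrt{21} \cdot 23716} = \sqrt{-12286 + 23716 i \sqrt{21}}$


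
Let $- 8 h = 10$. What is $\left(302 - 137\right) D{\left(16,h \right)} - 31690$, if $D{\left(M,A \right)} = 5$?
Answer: $-30865$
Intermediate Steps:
$h = - \frac{5}{4}$ ($h = \left(- \frac{1}{8}\right) 10 = - \frac{5}{4} \approx -1.25$)
$\left(302 - 137\right) D{\left(16,h \right)} - 31690 = \left(302 - 137\right) 5 - 31690 = 165 \cdot 5 - 31690 = 825 - 31690 = -30865$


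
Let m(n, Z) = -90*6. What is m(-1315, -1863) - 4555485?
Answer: -4556025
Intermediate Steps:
m(n, Z) = -540
m(-1315, -1863) - 4555485 = -540 - 4555485 = -4556025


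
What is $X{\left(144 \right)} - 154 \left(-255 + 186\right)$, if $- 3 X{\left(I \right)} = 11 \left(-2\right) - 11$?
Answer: $10637$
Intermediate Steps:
$X{\left(I \right)} = 11$ ($X{\left(I \right)} = - \frac{11 \left(-2\right) - 11}{3} = - \frac{-22 - 11}{3} = \left(- \frac{1}{3}\right) \left(-33\right) = 11$)
$X{\left(144 \right)} - 154 \left(-255 + 186\right) = 11 - 154 \left(-255 + 186\right) = 11 - -10626 = 11 + 10626 = 10637$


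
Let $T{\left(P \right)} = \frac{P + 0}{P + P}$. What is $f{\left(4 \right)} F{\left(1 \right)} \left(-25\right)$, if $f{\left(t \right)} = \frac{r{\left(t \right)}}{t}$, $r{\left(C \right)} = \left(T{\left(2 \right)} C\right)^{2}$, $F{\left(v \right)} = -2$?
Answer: $50$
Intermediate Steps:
$T{\left(P \right)} = \frac{1}{2}$ ($T{\left(P \right)} = \frac{P}{2 P} = P \frac{1}{2 P} = \frac{1}{2}$)
$r{\left(C \right)} = \frac{C^{2}}{4}$ ($r{\left(C \right)} = \left(\frac{C}{2}\right)^{2} = \frac{C^{2}}{4}$)
$f{\left(t \right)} = \frac{t}{4}$ ($f{\left(t \right)} = \frac{\frac{1}{4} t^{2}}{t} = \frac{t}{4}$)
$f{\left(4 \right)} F{\left(1 \right)} \left(-25\right) = \frac{1}{4} \cdot 4 \left(\left(-2\right) \left(-25\right)\right) = 1 \cdot 50 = 50$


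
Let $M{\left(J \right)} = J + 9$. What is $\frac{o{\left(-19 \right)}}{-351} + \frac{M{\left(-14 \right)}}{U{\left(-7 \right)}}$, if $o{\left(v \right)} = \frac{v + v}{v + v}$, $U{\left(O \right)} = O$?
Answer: $\frac{1748}{2457} \approx 0.71144$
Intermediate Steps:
$M{\left(J \right)} = 9 + J$
$o{\left(v \right)} = 1$ ($o{\left(v \right)} = \frac{2 v}{2 v} = 2 v \frac{1}{2 v} = 1$)
$\frac{o{\left(-19 \right)}}{-351} + \frac{M{\left(-14 \right)}}{U{\left(-7 \right)}} = 1 \frac{1}{-351} + \frac{9 - 14}{-7} = 1 \left(- \frac{1}{351}\right) - - \frac{5}{7} = - \frac{1}{351} + \frac{5}{7} = \frac{1748}{2457}$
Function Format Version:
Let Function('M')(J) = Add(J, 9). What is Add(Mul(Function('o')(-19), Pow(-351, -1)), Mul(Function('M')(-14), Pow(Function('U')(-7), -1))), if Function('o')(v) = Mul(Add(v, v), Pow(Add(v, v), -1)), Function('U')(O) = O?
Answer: Rational(1748, 2457) ≈ 0.71144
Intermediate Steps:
Function('M')(J) = Add(9, J)
Function('o')(v) = 1 (Function('o')(v) = Mul(Mul(2, v), Pow(Mul(2, v), -1)) = Mul(Mul(2, v), Mul(Rational(1, 2), Pow(v, -1))) = 1)
Add(Mul(Function('o')(-19), Pow(-351, -1)), Mul(Function('M')(-14), Pow(Function('U')(-7), -1))) = Add(Mul(1, Pow(-351, -1)), Mul(Add(9, -14), Pow(-7, -1))) = Add(Mul(1, Rational(-1, 351)), Mul(-5, Rational(-1, 7))) = Add(Rational(-1, 351), Rational(5, 7)) = Rational(1748, 2457)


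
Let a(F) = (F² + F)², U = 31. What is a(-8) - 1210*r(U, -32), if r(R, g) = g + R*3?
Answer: -70674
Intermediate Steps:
r(R, g) = g + 3*R
a(F) = (F + F²)²
a(-8) - 1210*r(U, -32) = (-8)²*(1 - 8)² - 1210*(-32 + 3*31) = 64*(-7)² - 1210*(-32 + 93) = 64*49 - 1210*61 = 3136 - 73810 = -70674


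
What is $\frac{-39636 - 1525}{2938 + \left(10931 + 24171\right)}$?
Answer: $- \frac{41161}{38040} \approx -1.082$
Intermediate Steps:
$\frac{-39636 - 1525}{2938 + \left(10931 + 24171\right)} = - \frac{41161}{2938 + 35102} = - \frac{41161}{38040}$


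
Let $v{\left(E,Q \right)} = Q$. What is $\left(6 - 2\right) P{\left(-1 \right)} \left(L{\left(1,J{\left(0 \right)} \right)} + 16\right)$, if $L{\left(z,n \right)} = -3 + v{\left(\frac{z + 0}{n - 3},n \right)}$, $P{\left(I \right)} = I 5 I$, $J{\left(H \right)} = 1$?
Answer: $280$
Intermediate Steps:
$P{\left(I \right)} = 5 I^{2}$ ($P{\left(I \right)} = 5 I I = 5 I^{2}$)
$L{\left(z,n \right)} = -3 + n$
$\left(6 - 2\right) P{\left(-1 \right)} \left(L{\left(1,J{\left(0 \right)} \right)} + 16\right) = \left(6 - 2\right) 5 \left(-1\right)^{2} \left(\left(-3 + 1\right) + 16\right) = 4 \cdot 5 \cdot 1 \left(-2 + 16\right) = 4 \cdot 5 \cdot 14 = 4 \cdot 70 = 280$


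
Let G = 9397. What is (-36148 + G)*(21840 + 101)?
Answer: -586943691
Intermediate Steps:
(-36148 + G)*(21840 + 101) = (-36148 + 9397)*(21840 + 101) = -26751*21941 = -586943691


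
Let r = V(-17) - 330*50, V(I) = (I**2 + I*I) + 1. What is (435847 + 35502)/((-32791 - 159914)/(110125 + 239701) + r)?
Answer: -164890135274/5569772451 ≈ -29.604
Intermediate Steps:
V(I) = 1 + 2*I**2 (V(I) = (I**2 + I**2) + 1 = 2*I**2 + 1 = 1 + 2*I**2)
r = -15921 (r = (1 + 2*(-17)**2) - 330*50 = (1 + 2*289) - 16500 = (1 + 578) - 16500 = 579 - 16500 = -15921)
(435847 + 35502)/((-32791 - 159914)/(110125 + 239701) + r) = (435847 + 35502)/((-32791 - 159914)/(110125 + 239701) - 15921) = 471349/(-192705/349826 - 15921) = 471349/(-5569772451/349826) = 471349*(-349826/5569772451) = -164890135274/5569772451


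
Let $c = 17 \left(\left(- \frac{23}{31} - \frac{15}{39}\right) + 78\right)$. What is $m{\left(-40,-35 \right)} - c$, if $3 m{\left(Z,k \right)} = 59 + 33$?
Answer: $- \frac{1542904}{1209} \approx -1276.2$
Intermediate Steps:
$m{\left(Z,k \right)} = \frac{92}{3}$ ($m{\left(Z,k \right)} = \frac{59 + 33}{3} = \frac{1}{3} \cdot 92 = \frac{92}{3}$)
$c = \frac{526660}{403}$ ($c = 17 \left(\left(\left(-23\right) \frac{1}{31} - \frac{5}{13}\right) + 78\right) = 17 \left(\left(- \frac{23}{31} - \frac{5}{13}\right) + 78\right) = 17 \left(- \frac{454}{403} + 78\right) = 17 \cdot \frac{30980}{403} = \frac{526660}{403} \approx 1306.8$)
$m{\left(-40,-35 \right)} - c = \frac{92}{3} - \frac{526660}{403} = - \frac{1542904}{1209}$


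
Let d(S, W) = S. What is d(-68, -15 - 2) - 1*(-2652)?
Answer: 2584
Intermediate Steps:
d(-68, -15 - 2) - 1*(-2652) = -68 - 1*(-2652) = -68 + 2652 = 2584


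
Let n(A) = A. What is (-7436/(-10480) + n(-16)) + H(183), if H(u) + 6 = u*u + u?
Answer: 88164859/2620 ≈ 33651.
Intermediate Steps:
H(u) = -6 + u + u**2 (H(u) = -6 + (u*u + u) = -6 + (u**2 + u) = -6 + (u + u**2) = -6 + u + u**2)
(-7436/(-10480) + n(-16)) + H(183) = (-7436/(-10480) - 16) + (-6 + 183 + 183**2) = (-7436*(-1/10480) - 16) + (-6 + 183 + 33489) = (1859/2620 - 16) + 33666 = -40061/2620 + 33666 = 88164859/2620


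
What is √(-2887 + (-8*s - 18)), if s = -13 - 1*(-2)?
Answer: 3*I*√313 ≈ 53.075*I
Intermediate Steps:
s = -11 (s = -13 + 2 = -11)
√(-2887 + (-8*s - 18)) = √(-2887 + (-8*(-11) - 18)) = √(-2887 + (88 - 18)) = √(-2887 + 70) = √(-2817) = 3*I*√313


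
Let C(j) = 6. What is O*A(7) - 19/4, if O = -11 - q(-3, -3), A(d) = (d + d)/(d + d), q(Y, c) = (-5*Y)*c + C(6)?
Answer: 93/4 ≈ 23.250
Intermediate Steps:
q(Y, c) = 6 - 5*Y*c (q(Y, c) = (-5*Y)*c + 6 = -5*Y*c + 6 = 6 - 5*Y*c)
A(d) = 1 (A(d) = (2*d)/((2*d)) = (2*d)*(1/(2*d)) = 1)
O = 28 (O = -11 - (6 - 5*(-3)*(-3)) = -11 - (6 - 45) = -11 - 1*(-39) = -11 + 39 = 28)
O*A(7) - 19/4 = 28*1 - 19/4 = 28 - 19*1/4 = 28 - 19/4 = 93/4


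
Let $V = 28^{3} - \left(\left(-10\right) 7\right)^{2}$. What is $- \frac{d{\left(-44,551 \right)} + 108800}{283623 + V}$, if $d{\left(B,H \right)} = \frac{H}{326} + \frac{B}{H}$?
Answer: $- \frac{19543598057}{54009047550} \approx -0.36186$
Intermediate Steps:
$d{\left(B,H \right)} = \frac{H}{326} + \frac{B}{H}$ ($d{\left(B,H \right)} = H \frac{1}{326} + \frac{B}{H} = \frac{H}{326} + \frac{B}{H}$)
$V = 17052$ ($V = 21952 - \left(-70\right)^{2} = 21952 - 4900 = 17052$)
$- \frac{d{\left(-44,551 \right)} + 108800}{283623 + V} = - \frac{\left(\frac{1}{326} \cdot 551 - \frac{44}{551}\right) + 108800}{283623 + 17052} = - \frac{\left(\frac{551}{326} - \frac{44}{551}\right) + 108800}{300675} = - \frac{\frac{289257}{179626} + 108800}{300675} = - \frac{19543598057}{179626 \cdot 300675} = \left(-1\right) \frac{19543598057}{54009047550} = - \frac{19543598057}{54009047550}$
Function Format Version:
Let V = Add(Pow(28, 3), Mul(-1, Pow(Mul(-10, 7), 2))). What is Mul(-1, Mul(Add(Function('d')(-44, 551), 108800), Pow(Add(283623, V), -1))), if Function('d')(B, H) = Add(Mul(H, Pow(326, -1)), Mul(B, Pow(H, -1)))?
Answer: Rational(-19543598057, 54009047550) ≈ -0.36186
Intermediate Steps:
Function('d')(B, H) = Add(Mul(Rational(1, 326), H), Mul(B, Pow(H, -1))) (Function('d')(B, H) = Add(Mul(H, Rational(1, 326)), Mul(B, Pow(H, -1))) = Add(Mul(Rational(1, 326), H), Mul(B, Pow(H, -1))))
V = 17052 (V = Add(21952, Mul(-1, Pow(-70, 2))) = Add(21952, Mul(-1, 4900)) = Add(21952, -4900) = 17052)
Mul(-1, Mul(Add(Function('d')(-44, 551), 108800), Pow(Add(283623, V), -1))) = Mul(-1, Mul(Add(Add(Mul(Rational(1, 326), 551), Mul(-44, Pow(551, -1))), 108800), Pow(Add(283623, 17052), -1))) = Mul(-1, Mul(Add(Add(Rational(551, 326), Mul(-44, Rational(1, 551))), 108800), Pow(300675, -1))) = Mul(-1, Mul(Add(Add(Rational(551, 326), Rational(-44, 551)), 108800), Rational(1, 300675))) = Mul(-1, Mul(Add(Rational(289257, 179626), 108800), Rational(1, 300675))) = Mul(-1, Mul(Rational(19543598057, 179626), Rational(1, 300675))) = Mul(-1, Rational(19543598057, 54009047550)) = Rational(-19543598057, 54009047550)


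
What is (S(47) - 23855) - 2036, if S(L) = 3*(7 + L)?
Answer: -25729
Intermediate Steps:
S(L) = 21 + 3*L
(S(47) - 23855) - 2036 = ((21 + 3*47) - 23855) - 2036 = ((21 + 141) - 23855) - 2036 = (162 - 23855) - 2036 = -23693 - 2036 = -25729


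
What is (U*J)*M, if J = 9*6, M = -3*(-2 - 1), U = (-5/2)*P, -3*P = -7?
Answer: -2835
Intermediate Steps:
P = 7/3 (P = -⅓*(-7) = 7/3 ≈ 2.3333)
U = -35/6 (U = -5/2*(7/3) = -5*½*(7/3) = -5/2*7/3 = -35/6 ≈ -5.8333)
M = 9 (M = -3*(-3) = 9)
J = 54
(U*J)*M = -35/6*54*9 = -315*9 = -2835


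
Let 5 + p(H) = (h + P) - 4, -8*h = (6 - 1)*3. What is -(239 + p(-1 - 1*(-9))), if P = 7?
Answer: -1881/8 ≈ -235.13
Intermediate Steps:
h = -15/8 (h = -(6 - 1)*3/8 = -5*3/8 = -⅛*15 = -15/8 ≈ -1.8750)
p(H) = -31/8 (p(H) = -5 + ((-15/8 + 7) - 4) = -5 + (41/8 - 4) = -5 + 9/8 = -31/8)
-(239 + p(-1 - 1*(-9))) = -(239 - 31/8) = -1*1881/8 = -1881/8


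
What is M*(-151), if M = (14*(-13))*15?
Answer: 412230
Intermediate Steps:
M = -2730 (M = -182*15 = -2730)
M*(-151) = -2730*(-151) = 412230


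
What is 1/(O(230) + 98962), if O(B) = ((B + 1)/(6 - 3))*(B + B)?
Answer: 1/134382 ≈ 7.4415e-6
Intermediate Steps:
O(B) = 2*B*(⅓ + B/3) (O(B) = ((1 + B)/3)*(2*B) = ((1 + B)*(⅓))*(2*B) = (⅓ + B/3)*(2*B) = 2*B*(⅓ + B/3))
1/(O(230) + 98962) = 1/((⅔)*230*(1 + 230) + 98962) = 1/((⅔)*230*231 + 98962) = 1/(35420 + 98962) = 1/134382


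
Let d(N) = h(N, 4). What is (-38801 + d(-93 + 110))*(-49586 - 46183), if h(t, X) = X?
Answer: 3715549893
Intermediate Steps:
d(N) = 4
(-38801 + d(-93 + 110))*(-49586 - 46183) = (-38801 + 4)*(-49586 - 46183) = -38797*(-95769) = 3715549893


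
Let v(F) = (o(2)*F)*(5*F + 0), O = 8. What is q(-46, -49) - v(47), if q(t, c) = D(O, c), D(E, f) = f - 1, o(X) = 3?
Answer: -33185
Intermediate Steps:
D(E, f) = -1 + f
q(t, c) = -1 + c
v(F) = 15*F² (v(F) = (3*F)*(5*F + 0) = (3*F)*(5*F) = 15*F²)
q(-46, -49) - v(47) = (-1 - 49) - 15*47² = -50 - 15*2209 = -50 - 1*33135 = -50 - 33135 = -33185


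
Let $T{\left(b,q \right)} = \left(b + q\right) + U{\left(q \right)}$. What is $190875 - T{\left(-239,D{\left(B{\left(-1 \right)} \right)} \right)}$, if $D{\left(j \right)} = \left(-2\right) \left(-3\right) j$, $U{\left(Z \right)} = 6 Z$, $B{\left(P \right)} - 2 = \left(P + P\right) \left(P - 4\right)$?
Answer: $190610$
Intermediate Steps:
$B{\left(P \right)} = 2 + 2 P \left(-4 + P\right)$ ($B{\left(P \right)} = 2 + \left(P + P\right) \left(P - 4\right) = 2 + 2 P \left(-4 + P\right)$)
$D{\left(j \right)} = 6 j$
$T{\left(b,q \right)} = b + 7 q$ ($T{\left(b,q \right)} = \left(b + q\right) + 6 q = b + 7 q$)
$190875 - T{\left(-239,D{\left(B{\left(-1 \right)} \right)} \right)} = 190875 - \left(-239 + 7 \cdot 6 \left(2 - -8 + 2 \left(-1\right)^{2}\right)\right) = 190875 - \left(-239 + 7 \cdot 6 \left(2 + 8 + 2 \cdot 1\right)\right) = 190875 - \left(-239 + 7 \cdot 6 \left(2 + 8 + 2\right)\right) = 190875 - \left(-239 + 7 \cdot 6 \cdot 12\right) = 190875 - \left(-239 + 7 \cdot 72\right) = 190875 - \left(-239 + 504\right) = 190875 - 265 = 190610$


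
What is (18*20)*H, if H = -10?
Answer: -3600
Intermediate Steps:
(18*20)*H = (18*20)*(-10) = 360*(-10) = -3600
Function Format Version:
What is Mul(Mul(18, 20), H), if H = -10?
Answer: -3600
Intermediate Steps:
Mul(Mul(18, 20), H) = Mul(Mul(18, 20), -10) = Mul(360, -10) = -3600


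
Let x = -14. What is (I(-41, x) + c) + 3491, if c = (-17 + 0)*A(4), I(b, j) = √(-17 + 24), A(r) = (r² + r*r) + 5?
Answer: 2862 + √7 ≈ 2864.6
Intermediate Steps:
A(r) = 5 + 2*r² (A(r) = (r² + r²) + 5 = 2*r² + 5 = 5 + 2*r²)
I(b, j) = √7
c = -629 (c = (-17 + 0)*(5 + 2*4²) = -17*(5 + 2*16) = -17*(5 + 32) = -17*37 = -629)
(I(-41, x) + c) + 3491 = (√7 - 629) + 3491 = (-629 + √7) + 3491 = 2862 + √7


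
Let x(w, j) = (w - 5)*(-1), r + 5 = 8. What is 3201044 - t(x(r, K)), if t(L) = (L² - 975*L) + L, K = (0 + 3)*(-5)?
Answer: 3202988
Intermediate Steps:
r = 3 (r = -5 + 8 = 3)
K = -15 (K = 3*(-5) = -15)
x(w, j) = 5 - w (x(w, j) = (-5 + w)*(-1) = 5 - w)
t(L) = L² - 974*L
3201044 - t(x(r, K)) = 3201044 - (5 - 1*3)*(-974 + (5 - 1*3)) = 3201044 - (5 - 3)*(-974 + (5 - 3)) = 3201044 - 2*(-974 + 2) = 3201044 - 2*(-972) = 3201044 - 1*(-1944) = 3201044 + 1944 = 3202988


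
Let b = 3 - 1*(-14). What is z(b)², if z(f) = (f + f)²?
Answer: 1336336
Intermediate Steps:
b = 17 (b = 3 + 14 = 17)
z(f) = 4*f² (z(f) = (2*f)² = 4*f²)
z(b)² = (4*17²)² = (4*289)² = 1156² = 1336336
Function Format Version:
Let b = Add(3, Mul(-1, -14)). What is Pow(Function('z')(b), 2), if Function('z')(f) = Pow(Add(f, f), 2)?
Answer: 1336336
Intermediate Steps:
b = 17 (b = Add(3, 14) = 17)
Function('z')(f) = Mul(4, Pow(f, 2)) (Function('z')(f) = Pow(Mul(2, f), 2) = Mul(4, Pow(f, 2)))
Pow(Function('z')(b), 2) = Pow(Mul(4, Pow(17, 2)), 2) = Pow(Mul(4, 289), 2) = Pow(1156, 2) = 1336336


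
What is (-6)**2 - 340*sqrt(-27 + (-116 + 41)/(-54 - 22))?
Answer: 36 - 170*I*sqrt(37563)/19 ≈ 36.0 - 1734.1*I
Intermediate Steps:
(-6)**2 - 340*sqrt(-27 + (-116 + 41)/(-54 - 22)) = 36 - 340*sqrt(-27 - 75/(-76)) = 36 - 340*sqrt(-27 - 75*(-1/76)) = 36 - 340*sqrt(-27 + 75/76) = 36 - 170*I*sqrt(37563)/19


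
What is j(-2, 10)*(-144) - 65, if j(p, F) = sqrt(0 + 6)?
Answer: -65 - 144*sqrt(6) ≈ -417.73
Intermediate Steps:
j(p, F) = sqrt(6)
j(-2, 10)*(-144) - 65 = sqrt(6)*(-144) - 65 = -144*sqrt(6) - 65 = -65 - 144*sqrt(6)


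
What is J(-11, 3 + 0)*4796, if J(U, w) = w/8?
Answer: 3597/2 ≈ 1798.5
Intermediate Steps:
J(U, w) = w/8 (J(U, w) = w*(1/8) = w/8)
J(-11, 3 + 0)*4796 = ((3 + 0)/8)*4796 = ((1/8)*3)*4796 = (3/8)*4796 = 3597/2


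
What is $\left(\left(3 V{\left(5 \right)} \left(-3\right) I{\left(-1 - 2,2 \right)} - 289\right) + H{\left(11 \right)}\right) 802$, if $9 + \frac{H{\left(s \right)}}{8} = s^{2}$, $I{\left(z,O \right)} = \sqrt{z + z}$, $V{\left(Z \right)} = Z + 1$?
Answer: $486814 - 43308 i \sqrt{6} \approx 4.8681 \cdot 10^{5} - 1.0608 \cdot 10^{5} i$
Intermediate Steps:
$V{\left(Z \right)} = 1 + Z$
$I{\left(z,O \right)} = \sqrt{2} \sqrt{z}$ ($I{\left(z,O \right)} = \sqrt{2 z} = \sqrt{2} \sqrt{z}$)
$H{\left(s \right)} = -72 + 8 s^{2}$
$\left(\left(3 V{\left(5 \right)} \left(-3\right) I{\left(-1 - 2,2 \right)} - 289\right) + H{\left(11 \right)}\right) 802 = \left(\left(3 \left(1 + 5\right) \left(-3\right) \sqrt{2} \sqrt{-1 - 2} - 289\right) - \left(72 - 8 \cdot 11^{2}\right)\right) 802 = \left(\left(3 \cdot 6 \left(-3\right) \sqrt{2} \sqrt{-3} - 289\right) + \left(-72 + 8 \cdot 121\right)\right) 802 = \left(\left(18 \left(-3\right) \sqrt{2} i \sqrt{3} - 289\right) + \left(-72 + 968\right)\right) 802 = \left(\left(- 54 i \sqrt{6} - 289\right) + 896\right) 802 = \left(\left(-289 - 54 i \sqrt{6}\right) + 896\right) 802 = \left(607 - 54 i \sqrt{6}\right) 802 = 486814 - 43308 i \sqrt{6}$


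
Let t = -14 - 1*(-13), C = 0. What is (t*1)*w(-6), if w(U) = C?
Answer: 0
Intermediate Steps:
w(U) = 0
t = -1 (t = -14 + 13 = -1)
(t*1)*w(-6) = -1*1*0 = -1*0 = 0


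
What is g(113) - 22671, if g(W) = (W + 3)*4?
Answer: -22207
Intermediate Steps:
g(W) = 12 + 4*W (g(W) = (3 + W)*4 = 12 + 4*W)
g(113) - 22671 = (12 + 4*113) - 22671 = (12 + 452) - 22671 = 464 - 22671 = -22207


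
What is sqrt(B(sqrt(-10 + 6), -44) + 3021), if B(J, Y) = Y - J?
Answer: sqrt(2977 - 2*I) ≈ 54.562 - 0.0183*I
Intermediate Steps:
sqrt(B(sqrt(-10 + 6), -44) + 3021) = sqrt((-44 - sqrt(-10 + 6)) + 3021) = sqrt((-44 - sqrt(-4)) + 3021) = sqrt((-44 - 2*I) + 3021) = sqrt(2977 - 2*I)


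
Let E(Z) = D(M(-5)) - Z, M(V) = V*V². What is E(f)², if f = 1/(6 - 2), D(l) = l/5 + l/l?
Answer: 9409/16 ≈ 588.06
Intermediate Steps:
M(V) = V³
D(l) = 1 + l/5 (D(l) = l*(⅕) + 1 = l/5 + 1 = 1 + l/5)
f = ¼ (f = 1/4 = ¼ ≈ 0.25000)
E(Z) = -24 - Z (E(Z) = (1 + (⅕)*(-5)³) - Z = (1 + (⅕)*(-125)) - Z = (1 - 25) - Z = -24 - Z)
E(f)² = (-24 - 1*¼)² = (-24 - ¼)² = (-97/4)² = 9409/16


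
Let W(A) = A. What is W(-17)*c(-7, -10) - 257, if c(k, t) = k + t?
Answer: 32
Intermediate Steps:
W(-17)*c(-7, -10) - 257 = -17*(-7 - 10) - 257 = -17*(-17) - 257 = 289 - 257 = 32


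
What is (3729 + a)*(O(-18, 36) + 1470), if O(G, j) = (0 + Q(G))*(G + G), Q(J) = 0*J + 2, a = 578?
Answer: 6021186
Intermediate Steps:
Q(J) = 2 (Q(J) = 0 + 2 = 2)
O(G, j) = 4*G (O(G, j) = (0 + 2)*(G + G) = 2*(2*G) = 4*G)
(3729 + a)*(O(-18, 36) + 1470) = (3729 + 578)*(4*(-18) + 1470) = 4307*(-72 + 1470) = 4307*1398 = 6021186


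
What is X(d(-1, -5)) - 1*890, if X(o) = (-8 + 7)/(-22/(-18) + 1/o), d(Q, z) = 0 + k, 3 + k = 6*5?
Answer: -30287/34 ≈ -890.79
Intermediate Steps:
k = 27 (k = -3 + 6*5 = -3 + 30 = 27)
d(Q, z) = 27 (d(Q, z) = 0 + 27 = 27)
X(o) = -1/(11/9 + 1/o) (X(o) = -1/(-22*(-1/18) + 1/o) = -1/(11/9 + 1/o))
X(d(-1, -5)) - 1*890 = -9*27/(9 + 11*27) - 1*890 = -9*27/(9 + 297) - 890 = -9*27/306 - 890 = -9*27*1/306 - 890 = -27/34 - 890 = -30287/34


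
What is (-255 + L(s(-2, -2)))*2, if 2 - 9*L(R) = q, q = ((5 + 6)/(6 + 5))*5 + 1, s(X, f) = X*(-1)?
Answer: -4598/9 ≈ -510.89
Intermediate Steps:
s(X, f) = -X
q = 6 (q = (11/11)*5 + 1 = (11*(1/11))*5 + 1 = 1*5 + 1 = 5 + 1 = 6)
L(R) = -4/9 (L(R) = 2/9 - ⅑*6 = 2/9 - ⅔ = -4/9)
(-255 + L(s(-2, -2)))*2 = (-255 - 4/9)*2 = -2299/9*2 = -4598/9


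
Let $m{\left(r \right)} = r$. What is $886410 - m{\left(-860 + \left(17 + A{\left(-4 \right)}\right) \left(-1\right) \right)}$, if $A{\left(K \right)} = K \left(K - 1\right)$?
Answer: $887307$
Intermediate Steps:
$A{\left(K \right)} = K \left(-1 + K\right)$
$886410 - m{\left(-860 + \left(17 + A{\left(-4 \right)}\right) \left(-1\right) \right)} = 886410 - \left(-860 + \left(17 - 4 \left(-1 - 4\right)\right) \left(-1\right)\right) = 886410 - \left(-860 + \left(17 - -20\right) \left(-1\right)\right) = 886410 - \left(-860 + \left(17 + 20\right) \left(-1\right)\right) = 886410 - \left(-860 + 37 \left(-1\right)\right) = 886410 - \left(-860 - 37\right) = 886410 - -897 = 886410 + 897 = 887307$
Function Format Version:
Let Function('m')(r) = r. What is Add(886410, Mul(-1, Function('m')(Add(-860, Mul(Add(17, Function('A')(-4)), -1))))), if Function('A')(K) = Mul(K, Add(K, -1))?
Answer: 887307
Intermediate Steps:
Function('A')(K) = Mul(K, Add(-1, K))
Add(886410, Mul(-1, Function('m')(Add(-860, Mul(Add(17, Function('A')(-4)), -1))))) = Add(886410, Mul(-1, Add(-860, Mul(Add(17, Mul(-4, Add(-1, -4))), -1)))) = Add(886410, Mul(-1, Add(-860, Mul(Add(17, Mul(-4, -5)), -1)))) = Add(886410, Mul(-1, Add(-860, Mul(Add(17, 20), -1)))) = Add(886410, Mul(-1, Add(-860, Mul(37, -1)))) = Add(886410, Mul(-1, Add(-860, -37))) = Add(886410, Mul(-1, -897)) = Add(886410, 897) = 887307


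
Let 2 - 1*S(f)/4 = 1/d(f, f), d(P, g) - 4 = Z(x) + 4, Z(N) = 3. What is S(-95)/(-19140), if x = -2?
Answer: -7/17545 ≈ -0.00039897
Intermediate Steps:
d(P, g) = 11 (d(P, g) = 4 + (3 + 4) = 4 + 7 = 11)
S(f) = 84/11 (S(f) = 8 - 4/11 = 84/11)
S(-95)/(-19140) = (84/11)/(-19140) = (84/11)*(-1/19140) = -7/17545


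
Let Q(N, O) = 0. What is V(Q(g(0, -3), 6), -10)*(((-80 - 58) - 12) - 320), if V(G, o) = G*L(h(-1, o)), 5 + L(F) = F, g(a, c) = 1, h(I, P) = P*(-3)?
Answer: 0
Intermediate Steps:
h(I, P) = -3*P
L(F) = -5 + F
V(G, o) = G*(-5 - 3*o)
V(Q(g(0, -3), 6), -10)*(((-80 - 58) - 12) - 320) = (-1*0*(5 + 3*(-10)))*(((-80 - 58) - 12) - 320) = (-1*0*(5 - 30))*((-138 - 12) - 320) = (-1*0*(-25))*(-150 - 320) = 0*(-470) = 0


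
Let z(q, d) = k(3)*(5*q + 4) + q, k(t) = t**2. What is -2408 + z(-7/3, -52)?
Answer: -7438/3 ≈ -2479.3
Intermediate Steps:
z(q, d) = 36 + 46*q (z(q, d) = 3**2*(5*q + 4) + q = 9*(4 + 5*q) + q = (36 + 45*q) + q = 36 + 46*q)
-2408 + z(-7/3, -52) = -2408 + (36 + 46*(-7/3)) = -2408 + (36 - 322/3) = -2408 - 214/3 = -7438/3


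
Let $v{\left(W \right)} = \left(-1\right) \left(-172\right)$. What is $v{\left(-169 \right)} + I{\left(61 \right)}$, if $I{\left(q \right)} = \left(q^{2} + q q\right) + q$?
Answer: $7675$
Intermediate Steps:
$I{\left(q \right)} = q + 2 q^{2}$ ($I{\left(q \right)} = \left(q^{2} + q^{2}\right) + q = 2 q^{2} + q = q + 2 q^{2}$)
$v{\left(W \right)} = 172$
$v{\left(-169 \right)} + I{\left(61 \right)} = 172 + 61 \left(1 + 2 \cdot 61\right) = 172 + 61 \left(1 + 122\right) = 172 + 61 \cdot 123 = 172 + 7503 = 7675$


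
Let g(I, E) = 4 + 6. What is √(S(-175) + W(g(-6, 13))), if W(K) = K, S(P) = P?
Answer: I*√165 ≈ 12.845*I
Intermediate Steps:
g(I, E) = 10
√(S(-175) + W(g(-6, 13))) = √(-175 + 10) = √(-165) = I*√165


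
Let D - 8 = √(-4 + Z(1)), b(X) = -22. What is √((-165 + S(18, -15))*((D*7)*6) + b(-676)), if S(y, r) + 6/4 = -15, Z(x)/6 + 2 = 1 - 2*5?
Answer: √(-61006 - 7623*I*√70) ≈ 116.73 - 273.19*I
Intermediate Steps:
Z(x) = -66 (Z(x) = -12 + 6*(1 - 2*5) = -12 + 6*(1 - 10) = -12 + 6*(-9) = -12 - 54 = -66)
S(y, r) = -33/2 (S(y, r) = -3/2 - 15 = -33/2)
D = 8 + I*√70 (D = 8 + √(-4 - 66) = 8 + √(-70) = 8 + I*√70 ≈ 8.0 + 8.3666*I)
√((-165 + S(18, -15))*((D*7)*6) + b(-676)) = √((-165 - 33/2)*(((8 + I*√70)*7)*6) - 22) = √(-363*(56 + 7*I*√70)*6/2 - 22) = √(-363*(336 + 42*I*√70)/2 - 22) = √((-60984 - 7623*I*√70) - 22) = √(-61006 - 7623*I*√70)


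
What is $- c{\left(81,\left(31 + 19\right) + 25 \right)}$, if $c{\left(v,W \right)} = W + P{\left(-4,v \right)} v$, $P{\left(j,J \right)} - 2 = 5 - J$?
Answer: $5919$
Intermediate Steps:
$P{\left(j,J \right)} = 7 - J$ ($P{\left(j,J \right)} = 2 - \left(-5 + J\right) = 7 - J$)
$c{\left(v,W \right)} = W + v \left(7 - v\right)$ ($c{\left(v,W \right)} = W + \left(7 - v\right) v = W + v \left(7 - v\right)$)
$- c{\left(81,\left(31 + 19\right) + 25 \right)} = - (\left(\left(31 + 19\right) + 25\right) - 81 \left(-7 + 81\right)) = - (\left(50 + 25\right) - 81 \cdot 74) = - (75 - 5994) = \left(-1\right) \left(-5919\right) = 5919$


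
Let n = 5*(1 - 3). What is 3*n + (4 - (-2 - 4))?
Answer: -20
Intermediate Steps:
n = -10 (n = 5*(-2) = -10)
3*n + (4 - (-2 - 4)) = 3*(-10) + (4 - (-2 - 4)) = -30 + (4 - (-6)) = -30 + (4 - 1*(-6)) = -30 + (4 + 6) = -30 + 10 = -20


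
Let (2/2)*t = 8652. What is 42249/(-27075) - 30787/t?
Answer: -399698791/78084300 ≈ -5.1188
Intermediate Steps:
t = 8652
42249/(-27075) - 30787/t = 42249/(-27075) - 30787/8652 = 42249*(-1/27075) - 30787*1/8652 = -14083/9025 - 30787/8652 = -399698791/78084300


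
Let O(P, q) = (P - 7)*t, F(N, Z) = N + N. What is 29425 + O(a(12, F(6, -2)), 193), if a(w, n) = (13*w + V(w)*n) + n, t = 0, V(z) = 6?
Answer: 29425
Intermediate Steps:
F(N, Z) = 2*N
a(w, n) = 7*n + 13*w (a(w, n) = (13*w + 6*n) + n = (6*n + 13*w) + n = 7*n + 13*w)
O(P, q) = 0 (O(P, q) = (P - 7)*0 = (-7 + P)*0 = 0)
29425 + O(a(12, F(6, -2)), 193) = 29425 + 0 = 29425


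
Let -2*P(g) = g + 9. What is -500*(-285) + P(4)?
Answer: 284987/2 ≈ 1.4249e+5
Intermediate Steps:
P(g) = -9/2 - g/2 (P(g) = -(g + 9)/2 = -(9 + g)/2 = -9/2 - g/2)
-500*(-285) + P(4) = -500*(-285) + (-9/2 - 1/2*4) = 142500 + (-9/2 - 2) = 142500 - 13/2 = 284987/2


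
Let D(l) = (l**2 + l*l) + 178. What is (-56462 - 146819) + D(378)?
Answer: 82665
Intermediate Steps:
D(l) = 178 + 2*l**2 (D(l) = (l**2 + l**2) + 178 = 2*l**2 + 178 = 178 + 2*l**2)
(-56462 - 146819) + D(378) = (-56462 - 146819) + (178 + 2*378**2) = -203281 + (178 + 2*142884) = -203281 + (178 + 285768) = -203281 + 285946 = 82665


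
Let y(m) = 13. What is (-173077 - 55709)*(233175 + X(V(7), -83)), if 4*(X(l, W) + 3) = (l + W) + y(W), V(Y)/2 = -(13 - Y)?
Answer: -53341799079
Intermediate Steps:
V(Y) = -26 + 2*Y (V(Y) = 2*(-(13 - Y)) = 2*(-13 + Y) = -26 + 2*Y)
X(l, W) = 1/4 + W/4 + l/4 (X(l, W) = -3 + ((l + W) + 13)/4 = -3 + ((W + l) + 13)/4 = -3 + (13 + W + l)/4 = -3 + (13/4 + W/4 + l/4) = 1/4 + W/4 + l/4)
(-173077 - 55709)*(233175 + X(V(7), -83)) = (-173077 - 55709)*(233175 + (1/4 + (1/4)*(-83) + (-26 + 2*7)/4)) = -228786*(233175 + (1/4 - 83/4 + (-26 + 14)/4)) = -228786*(233175 + (1/4 - 83/4 + (1/4)*(-12))) = -228786*(233175 + (1/4 - 83/4 - 3)) = -228786*(233175 - 47/2) = -228786*466303/2 = -53341799079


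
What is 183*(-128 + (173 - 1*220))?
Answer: -32025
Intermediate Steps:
183*(-128 + (173 - 1*220)) = 183*(-128 + (173 - 220)) = 183*(-128 - 47) = 183*(-175) = -32025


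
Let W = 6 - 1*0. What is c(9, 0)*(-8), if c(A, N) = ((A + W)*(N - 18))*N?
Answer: 0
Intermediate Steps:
W = 6 (W = 6 + 0 = 6)
c(A, N) = N*(-18 + N)*(6 + A) (c(A, N) = ((A + 6)*(N - 18))*N = ((6 + A)*(-18 + N))*N = ((-18 + N)*(6 + A))*N = N*(-18 + N)*(6 + A))
c(9, 0)*(-8) = (0*(-108 - 18*9 + 6*0 + 9*0))*(-8) = (0*(-108 - 162 + 0 + 0))*(-8) = (0*(-270))*(-8) = 0*(-8) = 0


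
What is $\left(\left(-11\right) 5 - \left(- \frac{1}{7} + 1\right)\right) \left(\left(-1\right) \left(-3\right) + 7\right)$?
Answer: $- \frac{3910}{7} \approx -558.57$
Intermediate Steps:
$\left(\left(-11\right) 5 - \left(- \frac{1}{7} + 1\right)\right) \left(\left(-1\right) \left(-3\right) + 7\right) = \left(-55 - \frac{6}{7}\right) \left(3 + 7\right) = \left(-55 + \left(-1 + \frac{1}{7}\right)\right) 10 = \left(-55 - \frac{6}{7}\right) 10 = \left(- \frac{391}{7}\right) 10 = - \frac{3910}{7}$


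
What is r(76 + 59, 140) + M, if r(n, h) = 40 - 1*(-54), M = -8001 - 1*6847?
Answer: -14754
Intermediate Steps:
M = -14848 (M = -8001 - 6847 = -14848)
r(n, h) = 94 (r(n, h) = 40 + 54 = 94)
r(76 + 59, 140) + M = 94 - 14848 = -14754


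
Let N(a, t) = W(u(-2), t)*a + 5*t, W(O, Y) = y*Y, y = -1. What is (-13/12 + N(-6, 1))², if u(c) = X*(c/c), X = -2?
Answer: 14161/144 ≈ 98.340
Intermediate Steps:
u(c) = -2 (u(c) = -2*c/c = -2*1 = -2)
W(O, Y) = -Y
N(a, t) = 5*t - a*t (N(a, t) = (-t)*a + 5*t = -a*t + 5*t = 5*t - a*t)
(-13/12 + N(-6, 1))² = (-13/12 + 1*(5 - 1*(-6)))² = (-13*1/12 + 1*(5 + 6))² = (-13/12 + 1*11)² = (-13/12 + 11)² = (119/12)² = 14161/144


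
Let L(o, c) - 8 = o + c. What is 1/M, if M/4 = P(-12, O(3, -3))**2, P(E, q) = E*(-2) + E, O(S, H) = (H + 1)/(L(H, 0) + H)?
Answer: 1/576 ≈ 0.0017361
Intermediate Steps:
L(o, c) = 8 + c + o (L(o, c) = 8 + (o + c) = 8 + (c + o) = 8 + c + o)
O(S, H) = (1 + H)/(8 + 2*H) (O(S, H) = (H + 1)/((8 + 0 + H) + H) = (1 + H)/((8 + H) + H) = (1 + H)/(8 + 2*H))
P(E, q) = -E (P(E, q) = -2*E + E = -E)
M = 576 (M = 4*(-1*(-12))**2 = 4*12**2 = 4*144 = 576)
1/M = 1/576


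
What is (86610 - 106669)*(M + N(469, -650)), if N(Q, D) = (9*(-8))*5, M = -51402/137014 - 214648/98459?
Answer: 49053932303576525/6745130713 ≈ 7.2725e+6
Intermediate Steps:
M = -17235385295/6745130713 (M = -51402*1/137014 - 214648*1/98459 = -25701/68507 - 214648/98459 = -17235385295/6745130713 ≈ -2.5552)
N(Q, D) = -360 (N(Q, D) = -72*5 = -360)
(86610 - 106669)*(M + N(469, -650)) = (86610 - 106669)*(-17235385295/6745130713 - 360) = -20059*(-2445482441975/6745130713) = 49053932303576525/6745130713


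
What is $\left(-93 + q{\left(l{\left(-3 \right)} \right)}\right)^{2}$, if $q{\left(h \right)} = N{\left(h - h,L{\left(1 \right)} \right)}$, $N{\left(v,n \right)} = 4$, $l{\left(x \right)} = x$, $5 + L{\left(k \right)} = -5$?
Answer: $7921$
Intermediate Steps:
$L{\left(k \right)} = -10$ ($L{\left(k \right)} = -5 - 5 = -10$)
$q{\left(h \right)} = 4$
$\left(-93 + q{\left(l{\left(-3 \right)} \right)}\right)^{2} = \left(-93 + 4\right)^{2} = \left(-89\right)^{2} = 7921$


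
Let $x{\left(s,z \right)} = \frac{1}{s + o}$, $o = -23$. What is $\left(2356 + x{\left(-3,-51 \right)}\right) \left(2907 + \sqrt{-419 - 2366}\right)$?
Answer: $\frac{178068285}{26} + \frac{61255 i \sqrt{2785}}{26} \approx 6.8488 \cdot 10^{6} + 1.2433 \cdot 10^{5} i$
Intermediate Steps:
$x{\left(s,z \right)} = \frac{1}{-23 + s}$ ($x{\left(s,z \right)} = \frac{1}{s - 23} = \frac{1}{-23 + s}$)
$\left(2356 + x{\left(-3,-51 \right)}\right) \left(2907 + \sqrt{-419 - 2366}\right) = \left(2356 + \frac{1}{-23 - 3}\right) \left(2907 + \sqrt{-419 - 2366}\right) = \left(2356 + \frac{1}{-26}\right) \left(2907 + \sqrt{-2785}\right) = \left(2356 - \frac{1}{26}\right) \left(2907 + i \sqrt{2785}\right) = \frac{61255 \left(2907 + i \sqrt{2785}\right)}{26} = \frac{178068285}{26} + \frac{61255 i \sqrt{2785}}{26}$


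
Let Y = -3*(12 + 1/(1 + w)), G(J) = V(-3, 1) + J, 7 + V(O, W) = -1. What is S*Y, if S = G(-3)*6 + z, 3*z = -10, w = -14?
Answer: 2480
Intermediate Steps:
V(O, W) = -8 (V(O, W) = -7 - 1 = -8)
z = -10/3 (z = (⅓)*(-10) = -10/3 ≈ -3.3333)
G(J) = -8 + J
S = -208/3 (S = (-8 - 3)*6 - 10/3 = -11*6 - 10/3 = -66 - 10/3 = -208/3 ≈ -69.333)
Y = -465/13 (Y = -3*(12 + 1/(1 - 14)) = -3*(12 + 1/(-13)) = -3*(12 - 1/13) = -3*155/13 = -465/13 ≈ -35.769)
S*Y = -208/3*(-465/13) = 2480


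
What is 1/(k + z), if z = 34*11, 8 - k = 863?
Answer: -1/481 ≈ -0.0020790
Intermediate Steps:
k = -855 (k = 8 - 1*863 = 8 - 863 = -855)
z = 374
1/(k + z) = 1/(-855 + 374) = 1/(-481) = -1/481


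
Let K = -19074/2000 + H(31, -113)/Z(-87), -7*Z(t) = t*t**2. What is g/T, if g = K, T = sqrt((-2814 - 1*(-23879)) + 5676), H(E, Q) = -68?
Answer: -28419091*sqrt(221)/7243533000 ≈ -0.058325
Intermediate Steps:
T = 11*sqrt(221) (T = sqrt((-2814 + 23879) + 5676) = sqrt(21065 + 5676) = sqrt(26741) = 11*sqrt(221) ≈ 163.53)
Z(t) = -t**3/7 (Z(t) = -t*t**2/7 = -t**3/7)
K = -6280619111/658503000 (K = -19074/2000 - 68/((-1/7*(-87)**3)) = -19074*1/2000 - 68/((-1/7*(-658503))) = -9537/1000 - 68/658503/7 = -9537/1000 - 68*7/658503 = -9537/1000 - 476/658503 = -6280619111/658503000 ≈ -9.5377)
g = -6280619111/658503000 ≈ -9.5377
g/T = -6280619111*sqrt(221)/2431/658503000 = -28419091*sqrt(221)/7243533000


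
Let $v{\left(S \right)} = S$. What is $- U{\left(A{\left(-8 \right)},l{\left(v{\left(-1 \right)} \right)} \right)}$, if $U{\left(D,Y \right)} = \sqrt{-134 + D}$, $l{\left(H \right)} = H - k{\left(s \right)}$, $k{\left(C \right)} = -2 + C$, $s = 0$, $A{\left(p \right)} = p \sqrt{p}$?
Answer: $- \sqrt{-134 - 16 i \sqrt{2}} \approx -0.97392 + 11.617 i$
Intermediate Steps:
$A{\left(p \right)} = p^{\frac{3}{2}}$
$l{\left(H \right)} = 2 + H$ ($l{\left(H \right)} = H - \left(-2 + 0\right) = H - -2 = H + 2 = 2 + H$)
$- U{\left(A{\left(-8 \right)},l{\left(v{\left(-1 \right)} \right)} \right)} = - \sqrt{-134 + \left(-8\right)^{\frac{3}{2}}} = - \sqrt{-134 - 16 i \sqrt{2}}$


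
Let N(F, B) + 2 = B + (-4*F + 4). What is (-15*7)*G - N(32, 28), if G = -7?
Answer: 833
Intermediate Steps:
N(F, B) = 2 + B - 4*F (N(F, B) = -2 + (B + (-4*F + 4)) = -2 + (B + (4 - 4*F)) = -2 + (4 + B - 4*F) = 2 + B - 4*F)
(-15*7)*G - N(32, 28) = -15*7*(-7) - (2 + 28 - 4*32) = -105*(-7) - (2 + 28 - 128) = 735 - 1*(-98) = 735 + 98 = 833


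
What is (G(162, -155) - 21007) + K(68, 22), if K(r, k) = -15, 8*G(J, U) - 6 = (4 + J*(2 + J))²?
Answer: 352951507/4 ≈ 8.8238e+7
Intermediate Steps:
G(J, U) = ¾ + (4 + J*(2 + J))²/8
(G(162, -155) - 21007) + K(68, 22) = ((¾ + (4 + 162² + 2*162)²/8) - 21007) - 15 = ((¾ + (4 + 26244 + 324)²/8) - 21007) - 15 = ((¾ + (⅛)*26572²) - 21007) - 15 = ((¾ + (⅛)*706071184) - 21007) - 15 = ((¾ + 88258898) - 21007) - 15 = (353035595/4 - 21007) - 15 = 352951567/4 - 15 = 352951507/4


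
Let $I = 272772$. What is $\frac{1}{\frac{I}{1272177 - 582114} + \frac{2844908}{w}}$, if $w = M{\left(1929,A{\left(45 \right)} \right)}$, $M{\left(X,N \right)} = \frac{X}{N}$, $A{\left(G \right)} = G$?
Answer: $\frac{147903503}{9815887210152} \approx 1.5068 \cdot 10^{-5}$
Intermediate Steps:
$w = \frac{643}{15}$ ($w = \frac{1929}{45} = 1929 \cdot \frac{1}{45} = \frac{643}{15} \approx 42.867$)
$\frac{1}{\frac{I}{1272177 - 582114} + \frac{2844908}{w}} = \frac{1}{\frac{272772}{1272177 - 582114} + \frac{2844908}{\frac{643}{15}}} = \frac{1}{\frac{272772}{1272177 - 582114} + 2844908 \cdot \frac{15}{643}} = \frac{1}{\frac{272772}{690063} + \frac{42673620}{643}} = \frac{1}{272772 \cdot \frac{1}{690063} + \frac{42673620}{643}} = \frac{1}{\frac{90924}{230021} + \frac{42673620}{643}} = \frac{1}{\frac{9815887210152}{147903503}} = \frac{147903503}{9815887210152}$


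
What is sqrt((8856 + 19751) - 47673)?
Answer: I*sqrt(19066) ≈ 138.08*I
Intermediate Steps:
sqrt((8856 + 19751) - 47673) = sqrt(28607 - 47673) = sqrt(-19066) = I*sqrt(19066)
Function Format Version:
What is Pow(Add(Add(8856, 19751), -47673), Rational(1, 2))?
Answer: Mul(I, Pow(19066, Rational(1, 2))) ≈ Mul(138.08, I)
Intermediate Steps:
Pow(Add(Add(8856, 19751), -47673), Rational(1, 2)) = Pow(Add(28607, -47673), Rational(1, 2)) = Pow(-19066, Rational(1, 2)) = Mul(I, Pow(19066, Rational(1, 2)))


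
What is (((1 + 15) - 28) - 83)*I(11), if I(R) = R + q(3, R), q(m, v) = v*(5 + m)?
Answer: -9405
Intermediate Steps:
I(R) = 9*R (I(R) = R + R*(5 + 3) = R + R*8 = R + 8*R = 9*R)
(((1 + 15) - 28) - 83)*I(11) = (((1 + 15) - 28) - 83)*(9*11) = ((16 - 28) - 83)*99 = (-12 - 83)*99 = -95*99 = -9405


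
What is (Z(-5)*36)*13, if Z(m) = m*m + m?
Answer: 9360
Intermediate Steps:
Z(m) = m + m**2 (Z(m) = m**2 + m = m + m**2)
(Z(-5)*36)*13 = (-5*(1 - 5)*36)*13 = (-5*(-4)*36)*13 = (20*36)*13 = 720*13 = 9360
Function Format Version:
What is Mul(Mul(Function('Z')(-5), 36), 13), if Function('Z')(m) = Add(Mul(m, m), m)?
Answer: 9360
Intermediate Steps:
Function('Z')(m) = Add(m, Pow(m, 2)) (Function('Z')(m) = Add(Pow(m, 2), m) = Add(m, Pow(m, 2)))
Mul(Mul(Function('Z')(-5), 36), 13) = Mul(Mul(Mul(-5, Add(1, -5)), 36), 13) = Mul(Mul(Mul(-5, -4), 36), 13) = Mul(Mul(20, 36), 13) = Mul(720, 13) = 9360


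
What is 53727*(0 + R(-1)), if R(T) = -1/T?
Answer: 53727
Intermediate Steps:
53727*(0 + R(-1)) = 53727*(0 - 1/(-1)) = 53727*(0 - 1*(-1)) = 53727*(0 + 1) = 53727*1 = 53727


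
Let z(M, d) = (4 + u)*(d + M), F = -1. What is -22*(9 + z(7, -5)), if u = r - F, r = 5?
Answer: -638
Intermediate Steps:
u = 6 (u = 5 - 1*(-1) = 5 + 1 = 6)
z(M, d) = 10*M + 10*d (z(M, d) = (4 + 6)*(d + M) = 10*(M + d) = 10*M + 10*d)
-22*(9 + z(7, -5)) = -22*(9 + (10*7 + 10*(-5))) = -22*(9 + (70 - 50)) = -22*(9 + 20) = -22*29 = -638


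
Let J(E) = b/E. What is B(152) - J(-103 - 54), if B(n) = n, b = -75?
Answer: 23789/157 ≈ 151.52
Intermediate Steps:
J(E) = -75/E
B(152) - J(-103 - 54) = 152 - (-75)/(-103 - 54) = 152 - (-75)/(-157) = 152 - (-75)*(-1)/157 = 152 - 1*75/157 = 152 - 75/157 = 23789/157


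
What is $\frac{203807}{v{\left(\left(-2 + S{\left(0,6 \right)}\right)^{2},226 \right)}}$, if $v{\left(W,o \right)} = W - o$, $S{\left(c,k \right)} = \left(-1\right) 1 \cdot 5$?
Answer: $- \frac{203807}{177} \approx -1151.5$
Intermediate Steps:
$S{\left(c,k \right)} = -5$ ($S{\left(c,k \right)} = \left(-1\right) 5 = -5$)
$\frac{203807}{v{\left(\left(-2 + S{\left(0,6 \right)}\right)^{2},226 \right)}} = \frac{203807}{\left(-2 - 5\right)^{2} - 226} = \frac{203807}{\left(-7\right)^{2} - 226} = \frac{203807}{49 - 226} = \frac{203807}{-177} = 203807 \left(- \frac{1}{177}\right) = - \frac{203807}{177}$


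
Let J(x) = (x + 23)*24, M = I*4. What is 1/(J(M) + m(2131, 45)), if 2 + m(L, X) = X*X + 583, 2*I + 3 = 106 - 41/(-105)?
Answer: 35/284226 ≈ 0.00012314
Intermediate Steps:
I = 5428/105 (I = -3/2 + (106 - 41/(-105))/2 = -3/2 + (106 - 41*(-1/105))/2 = -3/2 + (106 + 41/105)/2 = -3/2 + (1/2)*(11171/105) = -3/2 + 11171/210 = 5428/105 ≈ 51.695)
m(L, X) = 581 + X**2 (m(L, X) = -2 + (X*X + 583) = -2 + (X**2 + 583) = -2 + (583 + X**2) = 581 + X**2)
M = 21712/105 (M = (5428/105)*4 = 21712/105 ≈ 206.78)
J(x) = 552 + 24*x (J(x) = (23 + x)*24 = 552 + 24*x)
1/(J(M) + m(2131, 45)) = 1/((552 + 24*(21712/105)) + (581 + 45**2)) = 1/((552 + 173696/35) + (581 + 2025)) = 1/(193016/35 + 2606) = 1/(284226/35) = 35/284226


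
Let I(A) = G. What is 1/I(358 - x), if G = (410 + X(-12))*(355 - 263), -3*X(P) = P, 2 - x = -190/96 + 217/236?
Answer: 1/38088 ≈ 2.6255e-5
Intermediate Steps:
x = 8665/2832 (x = 2 - (-190/96 + 217/236) = 2 - (-190*1/96 + 217*(1/236)) = 2 - (-95/48 + 217/236) = 2 - 1*(-3001/2832) = 2 + 3001/2832 = 8665/2832 ≈ 3.0597)
X(P) = -P/3
G = 38088 (G = (410 - ⅓*(-12))*(355 - 263) = (410 + 4)*92 = 414*92 = 38088)
I(A) = 38088
1/I(358 - x) = 1/38088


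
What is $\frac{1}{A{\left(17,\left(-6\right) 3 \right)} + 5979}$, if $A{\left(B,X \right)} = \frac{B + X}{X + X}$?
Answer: $\frac{36}{215245} \approx 0.00016725$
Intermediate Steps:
$A{\left(B,X \right)} = \frac{B + X}{2 X}$
$\frac{1}{A{\left(17,\left(-6\right) 3 \right)} + 5979} = \frac{1}{\frac{17 - 18}{2 \left(\left(-6\right) 3\right)} + 5979} = \frac{1}{\frac{17 - 18}{2 \left(-18\right)} + 5979} = \frac{1}{\frac{1}{2} \left(- \frac{1}{18}\right) \left(-1\right) + 5979} = \frac{1}{\frac{1}{36} + 5979} = \frac{1}{\frac{215245}{36}} = \frac{36}{215245}$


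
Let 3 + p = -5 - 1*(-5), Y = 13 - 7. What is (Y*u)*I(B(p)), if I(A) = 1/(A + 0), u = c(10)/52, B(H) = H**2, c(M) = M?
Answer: 5/39 ≈ 0.12821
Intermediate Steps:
Y = 6
p = -3 (p = -3 + (-5 - 1*(-5)) = -3 + (-5 + 5) = -3 + 0 = -3)
u = 5/26 (u = 10/52 = 10*(1/52) = 5/26 ≈ 0.19231)
I(A) = 1/A
(Y*u)*I(B(p)) = (6*(5/26))/((-3)**2) = (15/13)/9 = (15/13)*(1/9) = 5/39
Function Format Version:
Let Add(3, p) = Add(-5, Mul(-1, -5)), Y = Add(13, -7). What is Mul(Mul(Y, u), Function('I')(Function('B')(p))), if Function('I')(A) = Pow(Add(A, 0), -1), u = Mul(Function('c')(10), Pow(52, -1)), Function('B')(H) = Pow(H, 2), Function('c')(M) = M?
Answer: Rational(5, 39) ≈ 0.12821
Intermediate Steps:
Y = 6
p = -3 (p = Add(-3, Add(-5, Mul(-1, -5))) = Add(-3, Add(-5, 5)) = Add(-3, 0) = -3)
u = Rational(5, 26) (u = Mul(10, Pow(52, -1)) = Mul(10, Rational(1, 52)) = Rational(5, 26) ≈ 0.19231)
Function('I')(A) = Pow(A, -1)
Mul(Mul(Y, u), Function('I')(Function('B')(p))) = Mul(Mul(6, Rational(5, 26)), Pow(Pow(-3, 2), -1)) = Mul(Rational(15, 13), Pow(9, -1)) = Mul(Rational(15, 13), Rational(1, 9)) = Rational(5, 39)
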